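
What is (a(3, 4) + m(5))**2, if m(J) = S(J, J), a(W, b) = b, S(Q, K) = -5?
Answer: 1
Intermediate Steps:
m(J) = -5
(a(3, 4) + m(5))**2 = (4 - 5)**2 = (-1)**2 = 1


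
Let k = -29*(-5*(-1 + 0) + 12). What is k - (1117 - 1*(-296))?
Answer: -1906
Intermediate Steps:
k = -493 (k = -29*(-5*(-1) + 12) = -29*(5 + 12) = -29*17 = -493)
k - (1117 - 1*(-296)) = -493 - (1117 - 1*(-296)) = -493 - (1117 + 296) = -493 - 1*1413 = -493 - 1413 = -1906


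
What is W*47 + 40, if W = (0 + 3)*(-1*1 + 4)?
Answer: 463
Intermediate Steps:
W = 9 (W = 3*(-1 + 4) = 3*3 = 9)
W*47 + 40 = 9*47 + 40 = 423 + 40 = 463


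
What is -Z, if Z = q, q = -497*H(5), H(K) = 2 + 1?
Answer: 1491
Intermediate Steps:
H(K) = 3
q = -1491 (q = -497*3 = -1491)
Z = -1491
-Z = -1*(-1491) = 1491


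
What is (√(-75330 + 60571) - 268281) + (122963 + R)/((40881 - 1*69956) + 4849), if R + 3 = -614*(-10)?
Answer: -3249752303/12113 + I*√14759 ≈ -2.6829e+5 + 121.49*I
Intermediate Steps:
R = 6137 (R = -3 - 614*(-10) = -3 + 6140 = 6137)
(√(-75330 + 60571) - 268281) + (122963 + R)/((40881 - 1*69956) + 4849) = (√(-75330 + 60571) - 268281) + (122963 + 6137)/((40881 - 1*69956) + 4849) = (√(-14759) - 268281) + 129100/((40881 - 69956) + 4849) = (I*√14759 - 268281) + 129100/(-29075 + 4849) = (-268281 + I*√14759) + 129100/(-24226) = (-268281 + I*√14759) + 129100*(-1/24226) = (-268281 + I*√14759) - 64550/12113 = -3249752303/12113 + I*√14759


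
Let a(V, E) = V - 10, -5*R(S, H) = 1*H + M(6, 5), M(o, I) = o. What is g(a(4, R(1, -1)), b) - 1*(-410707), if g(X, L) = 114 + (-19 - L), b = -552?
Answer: 411354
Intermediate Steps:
R(S, H) = -6/5 - H/5 (R(S, H) = -(1*H + 6)/5 = -(H + 6)/5 = -(6 + H)/5 = -6/5 - H/5)
a(V, E) = -10 + V
g(X, L) = 95 - L
g(a(4, R(1, -1)), b) - 1*(-410707) = (95 - 1*(-552)) - 1*(-410707) = (95 + 552) + 410707 = 647 + 410707 = 411354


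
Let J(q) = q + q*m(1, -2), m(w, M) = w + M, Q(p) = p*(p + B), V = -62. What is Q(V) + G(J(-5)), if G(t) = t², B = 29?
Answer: 2046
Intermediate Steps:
Q(p) = p*(29 + p) (Q(p) = p*(p + 29) = p*(29 + p))
m(w, M) = M + w
J(q) = 0 (J(q) = q + q*(-2 + 1) = q + q*(-1) = q - q = 0)
Q(V) + G(J(-5)) = -62*(29 - 62) + 0² = -62*(-33) + 0 = 2046 + 0 = 2046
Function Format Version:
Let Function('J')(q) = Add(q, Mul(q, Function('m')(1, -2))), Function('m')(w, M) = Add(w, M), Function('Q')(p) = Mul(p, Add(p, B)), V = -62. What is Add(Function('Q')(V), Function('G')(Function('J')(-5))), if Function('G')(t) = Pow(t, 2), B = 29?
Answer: 2046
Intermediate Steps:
Function('Q')(p) = Mul(p, Add(29, p)) (Function('Q')(p) = Mul(p, Add(p, 29)) = Mul(p, Add(29, p)))
Function('m')(w, M) = Add(M, w)
Function('J')(q) = 0 (Function('J')(q) = Add(q, Mul(q, Add(-2, 1))) = Add(q, Mul(q, -1)) = Add(q, Mul(-1, q)) = 0)
Add(Function('Q')(V), Function('G')(Function('J')(-5))) = Add(Mul(-62, Add(29, -62)), Pow(0, 2)) = Add(Mul(-62, -33), 0) = Add(2046, 0) = 2046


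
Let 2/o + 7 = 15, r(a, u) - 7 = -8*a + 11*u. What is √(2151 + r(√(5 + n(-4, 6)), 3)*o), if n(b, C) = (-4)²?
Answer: √(2161 - 2*√21) ≈ 46.388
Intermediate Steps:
n(b, C) = 16
r(a, u) = 7 - 8*a + 11*u (r(a, u) = 7 + (-8*a + 11*u) = 7 - 8*a + 11*u)
o = ¼ (o = 2/(-7 + 15) = 2/8 = 2*(⅛) = ¼ ≈ 0.25000)
√(2151 + r(√(5 + n(-4, 6)), 3)*o) = √(2151 + (7 - 8*√(5 + 16) + 11*3)*(¼)) = √(2151 + (7 - 8*√21 + 33)*(¼)) = √(2151 + (40 - 8*√21)*(¼)) = √(2151 + (10 - 2*√21)) = √(2161 - 2*√21)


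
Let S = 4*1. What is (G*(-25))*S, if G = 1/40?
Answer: -5/2 ≈ -2.5000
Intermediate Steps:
G = 1/40 ≈ 0.025000
S = 4
(G*(-25))*S = ((1/40)*(-25))*4 = -5/8*4 = -5/2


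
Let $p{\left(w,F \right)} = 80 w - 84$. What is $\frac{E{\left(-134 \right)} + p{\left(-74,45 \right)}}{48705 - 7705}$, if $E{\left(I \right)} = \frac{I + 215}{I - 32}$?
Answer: $- \frac{199349}{1361200} \approx -0.14645$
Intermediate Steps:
$p{\left(w,F \right)} = -84 + 80 w$
$E{\left(I \right)} = \frac{215 + I}{-32 + I}$
$\frac{E{\left(-134 \right)} + p{\left(-74,45 \right)}}{48705 - 7705} = \frac{\frac{215 - 134}{-32 - 134} + \left(-84 + 80 \left(-74\right)\right)}{48705 - 7705} = \frac{\frac{1}{-166} \cdot 81 - 6004}{41000} = \left(\left(- \frac{1}{166}\right) 81 - 6004\right) \frac{1}{41000} = \left(- \frac{81}{166} - 6004\right) \frac{1}{41000} = \left(- \frac{996745}{166}\right) \frac{1}{41000} = - \frac{199349}{1361200}$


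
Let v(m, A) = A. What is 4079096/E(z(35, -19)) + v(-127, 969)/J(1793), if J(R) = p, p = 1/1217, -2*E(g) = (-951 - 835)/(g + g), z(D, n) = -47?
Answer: 14247995/19 ≈ 7.4989e+5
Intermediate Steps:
E(g) = 893/(2*g) (E(g) = -(-951 - 835)/(2*(g + g)) = -(-893)/(2*g) = 893/(2*g))
p = 1/1217 ≈ 0.00082169
J(R) = 1/1217
4079096/E(z(35, -19)) + v(-127, 969)/J(1793) = 4079096/(((893/2)/(-47))) + 969/(1/1217) = 4079096/(((893/2)*(-1/47))) + 969*1217 = 4079096/(-19/2) + 1179273 = 4079096*(-2/19) + 1179273 = -8158192/19 + 1179273 = 14247995/19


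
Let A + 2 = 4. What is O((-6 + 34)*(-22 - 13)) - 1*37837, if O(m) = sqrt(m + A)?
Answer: -37837 + I*sqrt(978) ≈ -37837.0 + 31.273*I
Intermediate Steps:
A = 2 (A = -2 + 4 = 2)
O(m) = sqrt(2 + m) (O(m) = sqrt(m + 2) = sqrt(2 + m))
O((-6 + 34)*(-22 - 13)) - 1*37837 = sqrt(2 + (-6 + 34)*(-22 - 13)) - 1*37837 = sqrt(2 + 28*(-35)) - 37837 = sqrt(2 - 980) - 37837 = sqrt(-978) - 37837 = I*sqrt(978) - 37837 = -37837 + I*sqrt(978)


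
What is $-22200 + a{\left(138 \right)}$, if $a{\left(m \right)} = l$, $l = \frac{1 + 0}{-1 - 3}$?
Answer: $- \frac{88801}{4} \approx -22200.0$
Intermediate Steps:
$l = - \frac{1}{4}$ ($l = 1 \frac{1}{-4} = 1 \left(- \frac{1}{4}\right) = - \frac{1}{4} \approx -0.25$)
$a{\left(m \right)} = - \frac{1}{4}$
$-22200 + a{\left(138 \right)} = -22200 - \frac{1}{4} = - \frac{88801}{4}$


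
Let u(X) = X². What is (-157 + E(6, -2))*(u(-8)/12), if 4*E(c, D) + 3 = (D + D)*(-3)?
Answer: -2476/3 ≈ -825.33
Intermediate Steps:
E(c, D) = -¾ - 3*D/2 (E(c, D) = -¾ + ((D + D)*(-3))/4 = -¾ + ((2*D)*(-3))/4 = -¾ + (-6*D)/4 = -¾ - 3*D/2)
(-157 + E(6, -2))*(u(-8)/12) = (-157 + (-¾ - 3/2*(-2)))*((-8)²/12) = (-157 + (-¾ + 3))*(64*(1/12)) = (-157 + 9/4)*(16/3) = -619/4*16/3 = -2476/3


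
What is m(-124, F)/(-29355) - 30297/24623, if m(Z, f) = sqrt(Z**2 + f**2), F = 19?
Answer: -30297/24623 - sqrt(15737)/29355 ≈ -1.2347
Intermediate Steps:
m(-124, F)/(-29355) - 30297/24623 = sqrt((-124)**2 + 19**2)/(-29355) - 30297/24623 = sqrt(15376 + 361)*(-1/29355) - 30297*1/24623 = sqrt(15737)*(-1/29355) - 30297/24623 = -sqrt(15737)/29355 - 30297/24623 = -30297/24623 - sqrt(15737)/29355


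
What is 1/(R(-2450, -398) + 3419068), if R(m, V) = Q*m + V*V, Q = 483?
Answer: 1/2394122 ≈ 4.1769e-7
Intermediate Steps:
R(m, V) = V**2 + 483*m (R(m, V) = 483*m + V*V = 483*m + V**2 = V**2 + 483*m)
1/(R(-2450, -398) + 3419068) = 1/(((-398)**2 + 483*(-2450)) + 3419068) = 1/((158404 - 1183350) + 3419068) = 1/(-1024946 + 3419068) = 1/2394122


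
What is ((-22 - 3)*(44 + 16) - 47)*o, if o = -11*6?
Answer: 102102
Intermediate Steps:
o = -66
((-22 - 3)*(44 + 16) - 47)*o = ((-22 - 3)*(44 + 16) - 47)*(-66) = (-25*60 - 47)*(-66) = (-1500 - 47)*(-66) = -1547*(-66) = 102102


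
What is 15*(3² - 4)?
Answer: 75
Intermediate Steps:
15*(3² - 4) = 15*(9 - 4) = 15*5 = 75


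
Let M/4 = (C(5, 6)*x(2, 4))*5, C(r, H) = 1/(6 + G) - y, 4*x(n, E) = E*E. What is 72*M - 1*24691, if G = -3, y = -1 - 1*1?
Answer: -11251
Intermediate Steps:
x(n, E) = E²/4 (x(n, E) = (E*E)/4 = E²/4)
y = -2 (y = -1 - 1 = -2)
C(r, H) = 7/3 (C(r, H) = 1/(6 - 3) - 1*(-2) = 1/3 + 2 = ⅓ + 2 = 7/3)
M = 560/3 (M = 4*((7*((¼)*4²)/3)*5) = 4*((7*((¼)*16)/3)*5) = 4*(((7/3)*4)*5) = 4*((28/3)*5) = 4*(140/3) = 560/3 ≈ 186.67)
72*M - 1*24691 = 72*(560/3) - 1*24691 = 13440 - 24691 = -11251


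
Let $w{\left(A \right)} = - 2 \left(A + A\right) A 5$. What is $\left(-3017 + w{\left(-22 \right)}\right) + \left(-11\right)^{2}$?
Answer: $-12576$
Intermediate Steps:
$w{\left(A \right)} = - 20 A^{2}$ ($w{\left(A \right)} = - 2 \cdot 2 A 5 A = - 4 A 5 A = - 20 A^{2}$)
$\left(-3017 + w{\left(-22 \right)}\right) + \left(-11\right)^{2} = \left(-3017 - 20 \left(-22\right)^{2}\right) + \left(-11\right)^{2} = \left(-3017 - 9680\right) + 121 = -12697 + 121 = -12576$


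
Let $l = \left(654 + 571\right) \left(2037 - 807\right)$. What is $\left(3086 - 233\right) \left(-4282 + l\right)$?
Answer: $4286541204$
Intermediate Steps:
$l = 1506750$ ($l = 1225 \cdot 1230 = 1506750$)
$\left(3086 - 233\right) \left(-4282 + l\right) = \left(3086 - 233\right) \left(-4282 + 1506750\right) = 2853 \cdot 1502468 = 4286541204$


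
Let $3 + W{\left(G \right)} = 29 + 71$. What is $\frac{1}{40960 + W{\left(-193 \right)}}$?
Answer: $\frac{1}{41057} \approx 2.4356 \cdot 10^{-5}$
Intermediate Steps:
$W{\left(G \right)} = 97$ ($W{\left(G \right)} = -3 + \left(29 + 71\right) = -3 + 100 = 97$)
$\frac{1}{40960 + W{\left(-193 \right)}} = \frac{1}{40960 + 97} = \frac{1}{41057}$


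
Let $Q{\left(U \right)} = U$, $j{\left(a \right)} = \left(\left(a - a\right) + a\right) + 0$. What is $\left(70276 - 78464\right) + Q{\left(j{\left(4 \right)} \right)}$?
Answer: $-8184$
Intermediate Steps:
$j{\left(a \right)} = a$ ($j{\left(a \right)} = \left(0 + a\right) + 0 = a + 0 = a$)
$\left(70276 - 78464\right) + Q{\left(j{\left(4 \right)} \right)} = \left(70276 - 78464\right) + 4 = -8188 + 4 = -8184$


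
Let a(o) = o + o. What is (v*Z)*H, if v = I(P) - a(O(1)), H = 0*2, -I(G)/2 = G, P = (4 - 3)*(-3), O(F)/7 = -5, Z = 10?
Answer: 0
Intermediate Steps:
O(F) = -35 (O(F) = 7*(-5) = -35)
P = -3 (P = 1*(-3) = -3)
I(G) = -2*G
a(o) = 2*o
H = 0
v = 76 (v = -2*(-3) - 2*(-35) = 6 - 1*(-70) = 6 + 70 = 76)
(v*Z)*H = (76*10)*0 = 760*0 = 0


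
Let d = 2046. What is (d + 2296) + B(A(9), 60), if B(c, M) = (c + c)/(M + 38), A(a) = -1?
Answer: 212757/49 ≈ 4342.0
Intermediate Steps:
B(c, M) = 2*c/(38 + M) (B(c, M) = (2*c)/(38 + M) = 2*c/(38 + M))
(d + 2296) + B(A(9), 60) = (2046 + 2296) + 2*(-1)/(38 + 60) = 4342 + 2*(-1)/98 = 4342 + 2*(-1)*(1/98) = 4342 - 1/49 = 212757/49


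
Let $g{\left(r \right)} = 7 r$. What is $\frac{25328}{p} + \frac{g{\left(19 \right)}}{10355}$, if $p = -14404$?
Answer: $- \frac{3425733}{1962545} \approx -1.7456$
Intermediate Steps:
$\frac{25328}{p} + \frac{g{\left(19 \right)}}{10355} = \frac{25328}{-14404} + \frac{7 \cdot 19}{10355} = 25328 \left(- \frac{1}{14404}\right) + 133 \cdot \frac{1}{10355} = - \frac{6332}{3601} + \frac{7}{545} = - \frac{3425733}{1962545}$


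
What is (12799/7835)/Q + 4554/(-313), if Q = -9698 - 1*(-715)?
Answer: -320522746057/22029504965 ≈ -14.550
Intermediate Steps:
Q = -8983 (Q = -9698 + 715 = -8983)
(12799/7835)/Q + 4554/(-313) = (12799/7835)/(-8983) + 4554/(-313) = (12799*(1/7835))*(-1/8983) + 4554*(-1/313) = (12799/7835)*(-1/8983) - 4554/313 = -12799/70381805 - 4554/313 = -320522746057/22029504965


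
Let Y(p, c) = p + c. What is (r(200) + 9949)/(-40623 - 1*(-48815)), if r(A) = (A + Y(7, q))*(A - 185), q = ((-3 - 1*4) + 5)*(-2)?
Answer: 6557/4096 ≈ 1.6008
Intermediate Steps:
q = 4 (q = ((-3 - 4) + 5)*(-2) = (-7 + 5)*(-2) = -2*(-2) = 4)
Y(p, c) = c + p
r(A) = (-185 + A)*(11 + A) (r(A) = (A + (4 + 7))*(A - 185) = (A + 11)*(-185 + A) = (11 + A)*(-185 + A) = (-185 + A)*(11 + A))
(r(200) + 9949)/(-40623 - 1*(-48815)) = ((-2035 + 200² - 174*200) + 9949)/(-40623 - 1*(-48815)) = ((-2035 + 40000 - 34800) + 9949)/(-40623 + 48815) = (3165 + 9949)/8192 = 13114*(1/8192) = 6557/4096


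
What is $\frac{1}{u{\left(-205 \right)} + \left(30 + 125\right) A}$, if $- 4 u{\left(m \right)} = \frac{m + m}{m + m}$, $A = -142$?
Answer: $- \frac{4}{88041} \approx -4.5433 \cdot 10^{-5}$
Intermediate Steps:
$u{\left(m \right)} = - \frac{1}{4}$ ($u{\left(m \right)} = - \frac{\left(m + m\right) \frac{1}{m + m}}{4} = - \frac{2 m \frac{1}{2 m}}{4} = \left(- \frac{1}{4}\right) 1 = - \frac{1}{4}$)
$\frac{1}{u{\left(-205 \right)} + \left(30 + 125\right) A} = \frac{1}{- \frac{1}{4} + \left(30 + 125\right) \left(-142\right)} = \frac{1}{- \frac{1}{4} + 155 \left(-142\right)} = \frac{1}{- \frac{1}{4} - 22010} = \frac{1}{- \frac{88041}{4}} = - \frac{4}{88041}$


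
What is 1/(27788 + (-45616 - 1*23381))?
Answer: -1/41209 ≈ -2.4267e-5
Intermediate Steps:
1/(27788 + (-45616 - 1*23381)) = 1/(27788 + (-45616 - 23381)) = 1/(27788 - 68997) = 1/(-41209) = -1/41209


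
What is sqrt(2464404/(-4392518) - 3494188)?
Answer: I*sqrt(16854405795523621546)/2196259 ≈ 1869.3*I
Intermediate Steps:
sqrt(2464404/(-4392518) - 3494188) = sqrt(2464404*(-1/4392518) - 3494188) = sqrt(-1232202/2196259 - 3494188) = sqrt(-7674143074894/2196259) = I*sqrt(16854405795523621546)/2196259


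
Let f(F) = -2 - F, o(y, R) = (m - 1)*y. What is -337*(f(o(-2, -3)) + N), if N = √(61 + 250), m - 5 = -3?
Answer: -337*√311 ≈ -5943.1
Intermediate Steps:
m = 2 (m = 5 - 3 = 2)
o(y, R) = y (o(y, R) = (2 - 1)*y = 1*y = y)
N = √311 ≈ 17.635
-337*(f(o(-2, -3)) + N) = -337*((-2 - 1*(-2)) + √311) = -337*((-2 + 2) + √311) = -337*(0 + √311) = -337*√311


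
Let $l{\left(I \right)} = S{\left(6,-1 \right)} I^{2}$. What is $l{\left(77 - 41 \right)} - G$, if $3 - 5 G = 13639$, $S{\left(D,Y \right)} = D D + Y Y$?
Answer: $\frac{253396}{5} \approx 50679.0$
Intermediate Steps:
$S{\left(D,Y \right)} = D^{2} + Y^{2}$
$G = - \frac{13636}{5}$ ($G = \frac{3}{5} - \frac{13639}{5} = - \frac{13636}{5} \approx -2727.2$)
$l{\left(I \right)} = 37 I^{2}$ ($l{\left(I \right)} = \left(6^{2} + \left(-1\right)^{2}\right) I^{2} = \left(36 + 1\right) I^{2} = 37 I^{2}$)
$l{\left(77 - 41 \right)} - G = 37 \left(77 - 41\right)^{2} - - \frac{13636}{5} = 37 \cdot 36^{2} + \frac{13636}{5} = 37 \cdot 1296 + \frac{13636}{5} = 47952 + \frac{13636}{5} = \frac{253396}{5}$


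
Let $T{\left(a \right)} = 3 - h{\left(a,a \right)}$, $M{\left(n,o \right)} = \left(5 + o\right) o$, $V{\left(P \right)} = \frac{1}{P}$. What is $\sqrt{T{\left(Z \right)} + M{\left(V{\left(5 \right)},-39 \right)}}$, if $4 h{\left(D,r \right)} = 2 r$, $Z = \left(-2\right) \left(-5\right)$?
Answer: $2 \sqrt{331} \approx 36.387$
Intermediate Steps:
$Z = 10$
$h{\left(D,r \right)} = \frac{r}{2}$ ($h{\left(D,r \right)} = \frac{2 r}{4} = \frac{r}{2}$)
$M{\left(n,o \right)} = o \left(5 + o\right)$
$T{\left(a \right)} = 3 - \frac{a}{2}$
$\sqrt{T{\left(Z \right)} + M{\left(V{\left(5 \right)},-39 \right)}} = \sqrt{\left(3 - 5\right) - 39 \left(5 - 39\right)} = \sqrt{\left(3 - 5\right) - -1326} = \sqrt{-2 + 1326} = \sqrt{1324} = 2 \sqrt{331}$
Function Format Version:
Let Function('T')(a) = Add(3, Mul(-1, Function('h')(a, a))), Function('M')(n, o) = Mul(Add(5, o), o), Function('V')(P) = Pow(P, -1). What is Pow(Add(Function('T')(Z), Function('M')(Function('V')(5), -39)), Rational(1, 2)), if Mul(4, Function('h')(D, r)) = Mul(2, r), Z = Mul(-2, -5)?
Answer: Mul(2, Pow(331, Rational(1, 2))) ≈ 36.387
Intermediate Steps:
Z = 10
Function('h')(D, r) = Mul(Rational(1, 2), r) (Function('h')(D, r) = Mul(Rational(1, 4), Mul(2, r)) = Mul(Rational(1, 2), r))
Function('M')(n, o) = Mul(o, Add(5, o))
Function('T')(a) = Add(3, Mul(Rational(-1, 2), a)) (Function('T')(a) = Add(3, Mul(-1, Mul(Rational(1, 2), a))) = Add(3, Mul(Rational(-1, 2), a)))
Pow(Add(Function('T')(Z), Function('M')(Function('V')(5), -39)), Rational(1, 2)) = Pow(Add(Add(3, Mul(Rational(-1, 2), 10)), Mul(-39, Add(5, -39))), Rational(1, 2)) = Pow(Add(Add(3, -5), Mul(-39, -34)), Rational(1, 2)) = Pow(Add(-2, 1326), Rational(1, 2)) = Pow(1324, Rational(1, 2)) = Mul(2, Pow(331, Rational(1, 2)))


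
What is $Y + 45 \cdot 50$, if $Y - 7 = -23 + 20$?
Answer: $2254$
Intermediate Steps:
$Y = 4$ ($Y = 7 + \left(-23 + 20\right) = 7 - 3 = 4$)
$Y + 45 \cdot 50 = 4 + 45 \cdot 50 = 4 + 2250 = 2254$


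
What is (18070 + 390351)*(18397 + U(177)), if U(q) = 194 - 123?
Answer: 7542719028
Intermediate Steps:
U(q) = 71
(18070 + 390351)*(18397 + U(177)) = (18070 + 390351)*(18397 + 71) = 408421*18468 = 7542719028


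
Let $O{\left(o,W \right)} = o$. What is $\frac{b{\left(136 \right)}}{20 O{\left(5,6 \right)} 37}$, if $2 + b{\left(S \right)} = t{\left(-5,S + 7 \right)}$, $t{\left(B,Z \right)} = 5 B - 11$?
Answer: $- \frac{19}{1850} \approx -0.01027$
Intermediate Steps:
$t{\left(B,Z \right)} = -11 + 5 B$
$b{\left(S \right)} = -38$ ($b{\left(S \right)} = -2 + \left(-11 + 5 \left(-5\right)\right) = -2 - 36 = -38$)
$\frac{b{\left(136 \right)}}{20 O{\left(5,6 \right)} 37} = - \frac{38}{20 \cdot 5 \cdot 37} = - \frac{38}{100 \cdot 37} = - \frac{38}{3700} = \left(-38\right) \frac{1}{3700} = - \frac{19}{1850}$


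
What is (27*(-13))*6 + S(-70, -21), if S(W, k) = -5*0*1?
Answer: -2106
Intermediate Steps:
S(W, k) = 0 (S(W, k) = 0*1 = 0)
(27*(-13))*6 + S(-70, -21) = (27*(-13))*6 + 0 = -351*6 + 0 = -2106 + 0 = -2106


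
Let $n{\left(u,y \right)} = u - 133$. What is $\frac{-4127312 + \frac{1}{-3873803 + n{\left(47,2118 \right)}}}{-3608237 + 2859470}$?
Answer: $\frac{5329582852123}{966880081621} \approx 5.5121$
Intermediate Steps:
$n{\left(u,y \right)} = -133 + u$
$\frac{-4127312 + \frac{1}{-3873803 + n{\left(47,2118 \right)}}}{-3608237 + 2859470} = \frac{-4127312 + \frac{1}{-3873803 + \left(-133 + 47\right)}}{-3608237 + 2859470} = \frac{-4127312 + \frac{1}{-3873803 - 86}}{-748767} = \left(-4127312 + \frac{1}{-3873889}\right) \left(- \frac{1}{748767}\right) = \left(-4127312 - \frac{1}{3873889}\right) \left(- \frac{1}{748767}\right) = \left(- \frac{15988748556369}{3873889}\right) \left(- \frac{1}{748767}\right) = \frac{5329582852123}{966880081621}$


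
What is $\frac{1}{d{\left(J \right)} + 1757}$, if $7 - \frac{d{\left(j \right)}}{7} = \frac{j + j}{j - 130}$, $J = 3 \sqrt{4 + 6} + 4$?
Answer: $\frac{509247}{919968014} - \frac{195 \sqrt{10}}{1839936028} \approx 0.00055321$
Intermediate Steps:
$J = 4 + 3 \sqrt{10}$ ($J = 3 \sqrt{10} + 4 = 4 + 3 \sqrt{10} \approx 13.487$)
$d{\left(j \right)} = 49 - \frac{14 j}{-130 + j}$ ($d{\left(j \right)} = 49 - 7 \frac{j + j}{j - 130} = 49 - 7 \frac{2 j}{-130 + j} = 49 - \frac{14 j}{-130 + j}$)
$\frac{1}{d{\left(J \right)} + 1757} = \frac{1}{\frac{35 \left(-182 + \left(4 + 3 \sqrt{10}\right)\right)}{-130 + \left(4 + 3 \sqrt{10}\right)} + 1757} = \frac{1}{\frac{35 \left(-178 + 3 \sqrt{10}\right)}{-126 + 3 \sqrt{10}} + 1757} = \frac{1}{1757 + \frac{35 \left(-178 + 3 \sqrt{10}\right)}{-126 + 3 \sqrt{10}}}$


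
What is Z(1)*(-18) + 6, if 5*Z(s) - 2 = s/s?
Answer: -24/5 ≈ -4.8000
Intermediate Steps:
Z(s) = ⅗ (Z(s) = ⅖ + (s/s)/5 = ⅖ + (⅕)*1 = ⅖ + ⅕ = ⅗)
Z(1)*(-18) + 6 = (⅗)*(-18) + 6 = -54/5 + 6 = -24/5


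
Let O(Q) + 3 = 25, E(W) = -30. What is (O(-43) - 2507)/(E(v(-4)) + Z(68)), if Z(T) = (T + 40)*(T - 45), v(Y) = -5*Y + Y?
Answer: -2485/2454 ≈ -1.0126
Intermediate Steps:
v(Y) = -4*Y
Z(T) = (-45 + T)*(40 + T) (Z(T) = (40 + T)*(-45 + T) = (-45 + T)*(40 + T))
O(Q) = 22 (O(Q) = -3 + 25 = 22)
(O(-43) - 2507)/(E(v(-4)) + Z(68)) = (22 - 2507)/(-30 + (-1800 + 68² - 5*68)) = -2485/(-30 + (-1800 + 4624 - 340)) = -2485/(-30 + 2484) = -2485/2454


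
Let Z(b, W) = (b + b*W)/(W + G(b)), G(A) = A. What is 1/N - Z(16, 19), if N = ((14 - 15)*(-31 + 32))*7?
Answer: -65/7 ≈ -9.2857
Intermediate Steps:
N = -7 (N = -1*1*7 = -1*7 = -7)
Z(b, W) = (b + W*b)/(W + b) (Z(b, W) = (b + b*W)/(W + b) = (b + W*b)/(W + b))
1/N - Z(16, 19) = 1/(-7) - 16*(1 + 19)/(19 + 16) = -⅐ - 16*20/35 = -⅐ - 1*64/7 = -⅐ - 64/7 = -65/7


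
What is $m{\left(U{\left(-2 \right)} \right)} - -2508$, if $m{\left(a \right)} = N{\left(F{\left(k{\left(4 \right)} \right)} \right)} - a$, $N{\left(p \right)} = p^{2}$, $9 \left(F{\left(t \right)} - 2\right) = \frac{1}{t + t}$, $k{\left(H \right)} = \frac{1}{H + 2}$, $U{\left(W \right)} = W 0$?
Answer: $\frac{22621}{9} \approx 2513.4$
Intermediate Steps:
$U{\left(W \right)} = 0$
$k{\left(H \right)} = \frac{1}{2 + H}$
$F{\left(t \right)} = 2 + \frac{1}{18 t}$ ($F{\left(t \right)} = 2 + \frac{1}{9 \left(t + t\right)} = 2 + \frac{1}{9 \cdot 2 t} = 2 + \frac{\frac{1}{2} \frac{1}{t}}{9} = 2 + \frac{1}{18 t}$)
$m{\left(a \right)} = \frac{49}{9} - a$ ($m{\left(a \right)} = \left(2 + \frac{1}{18 \frac{1}{2 + 4}}\right)^{2} - a = \left(2 + \frac{1}{18 \cdot \frac{1}{6}}\right)^{2} - a = \left(2 + \frac{\frac{1}{\frac{1}{6}}}{18}\right)^{2} - a = \left(2 + \frac{1}{18} \cdot 6\right)^{2} - a = \left(2 + \frac{1}{3}\right)^{2} - a = \left(\frac{7}{3}\right)^{2} - a = \frac{49}{9} - a$)
$m{\left(U{\left(-2 \right)} \right)} - -2508 = \left(\frac{49}{9} - 0\right) - -2508 = \left(\frac{49}{9} + 0\right) + 2508 = \frac{49}{9} + 2508 = \frac{22621}{9}$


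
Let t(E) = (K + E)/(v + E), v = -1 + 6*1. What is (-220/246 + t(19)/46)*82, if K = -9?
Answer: -20035/276 ≈ -72.591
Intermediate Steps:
v = 5 (v = -1 + 6 = 5)
t(E) = (-9 + E)/(5 + E)
(-220/246 + t(19)/46)*82 = (-220/246 + ((-9 + 19)/(5 + 19))/46)*82 = (-220*1/246 + (10/24)*(1/46))*82 = (-110/123 + ((1/24)*10)*(1/46))*82 = (-110/123 + (5/12)*(1/46))*82 = (-110/123 + 5/552)*82 = -20035/22632*82 = -20035/276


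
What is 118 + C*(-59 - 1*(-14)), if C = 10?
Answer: -332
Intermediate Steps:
118 + C*(-59 - 1*(-14)) = 118 + 10*(-59 - 1*(-14)) = 118 + 10*(-59 + 14) = 118 + 10*(-45) = 118 - 450 = -332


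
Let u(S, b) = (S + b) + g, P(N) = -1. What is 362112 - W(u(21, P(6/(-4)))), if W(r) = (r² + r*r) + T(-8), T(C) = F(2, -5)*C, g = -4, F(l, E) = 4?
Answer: 361632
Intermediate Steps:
u(S, b) = -4 + S + b (u(S, b) = (S + b) - 4 = -4 + S + b)
T(C) = 4*C
W(r) = -32 + 2*r² (W(r) = (r² + r*r) + 4*(-8) = (r² + r²) - 32 = 2*r² - 32 = -32 + 2*r²)
362112 - W(u(21, P(6/(-4)))) = 362112 - (-32 + 2*(-4 + 21 - 1)²) = 362112 - (-32 + 2*16²) = 362112 - (-32 + 2*256) = 362112 - (-32 + 512) = 362112 - 1*480 = 362112 - 480 = 361632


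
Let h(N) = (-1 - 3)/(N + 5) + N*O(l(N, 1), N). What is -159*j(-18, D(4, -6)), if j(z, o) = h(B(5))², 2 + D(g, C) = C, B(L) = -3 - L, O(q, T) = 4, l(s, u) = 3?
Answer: -448592/3 ≈ -1.4953e+5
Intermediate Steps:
h(N) = -4/(5 + N) + 4*N (h(N) = (-1 - 3)/(N + 5) + N*4 = -4/(5 + N) + 4*N)
D(g, C) = -2 + C
j(z, o) = 8464/9 (j(z, o) = (4*(-1 + (-3 - 1*5)² + 5*(-3 - 1*5))/(5 + (-3 - 1*5)))² = (4*(-1 + (-3 - 5)² + 5*(-3 - 5))/(5 + (-3 - 5)))² = (4*(-1 + (-8)² + 5*(-8))/(5 - 8))² = (4*(-1 + 64 - 40)/(-3))² = (4*(-⅓)*23)² = (-92/3)² = 8464/9)
-159*j(-18, D(4, -6)) = -159*8464/9 = -448592/3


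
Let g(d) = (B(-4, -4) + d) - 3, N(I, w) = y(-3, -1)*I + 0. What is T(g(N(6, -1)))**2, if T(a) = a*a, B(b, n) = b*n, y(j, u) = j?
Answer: 625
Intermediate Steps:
N(I, w) = -3*I (N(I, w) = -3*I + 0 = -3*I)
g(d) = 13 + d (g(d) = (-4*(-4) + d) - 3 = (16 + d) - 3 = 13 + d)
T(a) = a**2
T(g(N(6, -1)))**2 = ((13 - 3*6)**2)**2 = ((13 - 18)**2)**2 = ((-5)**2)**2 = 25**2 = 625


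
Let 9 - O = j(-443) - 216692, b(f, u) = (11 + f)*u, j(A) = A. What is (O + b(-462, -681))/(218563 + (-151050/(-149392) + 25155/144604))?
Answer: 1415718182455400/590196539635793 ≈ 2.3987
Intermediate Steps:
b(f, u) = u*(11 + f)
O = 217144 (O = 9 - (-443 - 216692) = 9 - 1*(-217135) = 9 + 217135 = 217144)
(O + b(-462, -681))/(218563 + (-151050/(-149392) + 25155/144604)) = (217144 - 681*(11 - 462))/(218563 + (-151050/(-149392) + 25155/144604)) = (217144 - 681*(-451))/(218563 + (-151050*(-1/149392) + 25155*(1/144604))) = (217144 + 307131)/(218563 + (75525/74696 + 25155/144604)) = 524275/(218563 + 3200048745/2700335096) = 524275/(590196539635793/2700335096) = 524275*(2700335096/590196539635793) = 1415718182455400/590196539635793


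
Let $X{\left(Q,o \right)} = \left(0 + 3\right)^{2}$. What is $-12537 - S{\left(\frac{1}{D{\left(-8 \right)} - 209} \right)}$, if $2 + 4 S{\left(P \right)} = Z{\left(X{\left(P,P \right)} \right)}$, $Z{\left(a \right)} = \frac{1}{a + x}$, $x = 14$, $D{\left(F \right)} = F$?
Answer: $- \frac{1153359}{92} \approx -12537.0$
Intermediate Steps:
$X{\left(Q,o \right)} = 9$ ($X{\left(Q,o \right)} = 3^{2} = 9$)
$Z{\left(a \right)} = \frac{1}{14 + a}$ ($Z{\left(a \right)} = \frac{1}{a + 14} = \frac{1}{14 + a}$)
$S{\left(P \right)} = - \frac{45}{92}$ ($S{\left(P \right)} = - \frac{1}{2} + \frac{1}{4 \left(14 + 9\right)} = - \frac{1}{2} + \frac{1}{4 \cdot 23} = - \frac{1}{2} + \frac{1}{4} \cdot \frac{1}{23} = - \frac{1}{2} + \frac{1}{92} = - \frac{45}{92}$)
$-12537 - S{\left(\frac{1}{D{\left(-8 \right)} - 209} \right)} = -12537 - - \frac{45}{92} = -12537 + \frac{45}{92} = - \frac{1153359}{92}$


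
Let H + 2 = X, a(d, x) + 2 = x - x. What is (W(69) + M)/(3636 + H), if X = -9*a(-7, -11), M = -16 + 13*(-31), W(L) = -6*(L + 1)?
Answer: -839/3652 ≈ -0.22974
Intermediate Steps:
W(L) = -6 - 6*L (W(L) = -6*(1 + L) = -6 - 6*L)
a(d, x) = -2 (a(d, x) = -2 + (x - x) = -2 + 0 = -2)
M = -419 (M = -16 - 403 = -419)
X = 18 (X = -9*(-2) = 18)
H = 16 (H = -2 + 18 = 16)
(W(69) + M)/(3636 + H) = ((-6 - 6*69) - 419)/(3636 + 16) = ((-6 - 414) - 419)/3652 = (-420 - 419)*(1/3652) = -839*1/3652 = -839/3652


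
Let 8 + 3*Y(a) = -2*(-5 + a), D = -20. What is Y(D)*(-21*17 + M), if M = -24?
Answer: -5334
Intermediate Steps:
Y(a) = ⅔ - 2*a/3 (Y(a) = -8/3 + (-2*(-5 + a))/3 = -8/3 + (10 - 2*a)/3 = -8/3 + (10/3 - 2*a/3) = ⅔ - 2*a/3)
Y(D)*(-21*17 + M) = (⅔ - ⅔*(-20))*(-21*17 - 24) = (⅔ + 40/3)*(-357 - 24) = 14*(-381) = -5334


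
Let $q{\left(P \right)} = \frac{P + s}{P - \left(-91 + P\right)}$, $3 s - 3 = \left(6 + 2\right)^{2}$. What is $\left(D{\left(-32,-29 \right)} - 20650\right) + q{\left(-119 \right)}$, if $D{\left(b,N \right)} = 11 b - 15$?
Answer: $- \frac{5737931}{273} \approx -21018.0$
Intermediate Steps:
$s = \frac{67}{3}$ ($s = 1 + \frac{\left(6 + 2\right)^{2}}{3} = 1 + \frac{8^{2}}{3} = 1 + \frac{1}{3} \cdot 64 = 1 + \frac{64}{3} = \frac{67}{3} \approx 22.333$)
$D{\left(b,N \right)} = -15 + 11 b$
$q{\left(P \right)} = \frac{67}{273} + \frac{P}{91}$ ($q{\left(P \right)} = \frac{P + \frac{67}{3}}{P - \left(-91 + P\right)} = \frac{\frac{67}{3} + P}{91} = \left(\frac{67}{3} + P\right) \frac{1}{91} = \frac{67}{273} + \frac{P}{91}$)
$\left(D{\left(-32,-29 \right)} - 20650\right) + q{\left(-119 \right)} = \left(\left(-15 + 11 \left(-32\right)\right) - 20650\right) + \left(\frac{67}{273} + \frac{1}{91} \left(-119\right)\right) = \left(\left(-15 - 352\right) - 20650\right) + \left(\frac{67}{273} - \frac{17}{13}\right) = \left(-367 - 20650\right) - \frac{290}{273} = -21017 - \frac{290}{273} = - \frac{5737931}{273}$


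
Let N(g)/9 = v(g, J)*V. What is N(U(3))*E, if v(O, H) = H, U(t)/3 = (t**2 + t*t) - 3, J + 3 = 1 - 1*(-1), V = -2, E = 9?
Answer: 162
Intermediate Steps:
J = -1 (J = -3 + (1 - 1*(-1)) = -3 + (1 + 1) = -3 + 2 = -1)
U(t) = -9 + 6*t**2 (U(t) = 3*((t**2 + t*t) - 3) = 3*((t**2 + t**2) - 3) = 3*(2*t**2 - 3) = 3*(-3 + 2*t**2) = -9 + 6*t**2)
N(g) = 18 (N(g) = 9*(-1*(-2)) = 9*2 = 18)
N(U(3))*E = 18*9 = 162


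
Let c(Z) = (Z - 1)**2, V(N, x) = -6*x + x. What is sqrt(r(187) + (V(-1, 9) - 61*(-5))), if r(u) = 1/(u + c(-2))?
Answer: sqrt(50961)/14 ≈ 16.125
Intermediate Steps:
V(N, x) = -5*x
c(Z) = (-1 + Z)**2
r(u) = 1/(9 + u) (r(u) = 1/(u + (-1 - 2)**2) = 1/(u + (-3)**2) = 1/(u + 9) = 1/(9 + u))
sqrt(r(187) + (V(-1, 9) - 61*(-5))) = sqrt(1/(9 + 187) + (-5*9 - 61*(-5))) = sqrt(1/196 + (-45 + 305)) = sqrt(1/196 + 260) = sqrt(50961/196) = sqrt(50961)/14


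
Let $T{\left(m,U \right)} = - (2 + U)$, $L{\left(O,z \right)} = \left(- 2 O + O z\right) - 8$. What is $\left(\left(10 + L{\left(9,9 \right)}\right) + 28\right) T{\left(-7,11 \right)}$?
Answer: $-1209$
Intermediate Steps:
$L{\left(O,z \right)} = -8 - 2 O + O z$
$T{\left(m,U \right)} = -2 - U$
$\left(\left(10 + L{\left(9,9 \right)}\right) + 28\right) T{\left(-7,11 \right)} = \left(\left(10 - -55\right) + 28\right) \left(-2 - 11\right) = \left(\left(10 + 55\right) + 28\right) \left(-13\right) = \left(65 + 28\right) \left(-13\right) = 93 \left(-13\right) = -1209$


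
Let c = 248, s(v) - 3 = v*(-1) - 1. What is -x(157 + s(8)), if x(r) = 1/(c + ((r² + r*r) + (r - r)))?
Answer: -1/45850 ≈ -2.1810e-5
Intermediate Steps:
s(v) = 2 - v (s(v) = 3 + (v*(-1) - 1) = 3 + (-v - 1) = 3 + (-1 - v) = 2 - v)
x(r) = 1/(248 + 2*r²) (x(r) = 1/(248 + ((r² + r*r) + (r - r))) = 1/(248 + ((r² + r²) + 0)) = 1/(248 + (2*r² + 0)) = 1/(248 + 2*r²))
-x(157 + s(8)) = -1/(2*(124 + (157 + (2 - 1*8))²)) = -1/(2*(124 + (157 + (2 - 8))²)) = -1/(2*(124 + (157 - 6)²)) = -1/(2*(124 + 151²)) = -1/(2*(124 + 22801)) = -1/(2*22925) = -1*1/45850 = -1/45850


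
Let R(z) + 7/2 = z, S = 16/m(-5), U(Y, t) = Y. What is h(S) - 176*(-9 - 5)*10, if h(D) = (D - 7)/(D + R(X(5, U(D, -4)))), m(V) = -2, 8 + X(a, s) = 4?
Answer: 763870/31 ≈ 24641.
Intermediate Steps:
X(a, s) = -4 (X(a, s) = -8 + 4 = -4)
S = -8 (S = 16/(-2) = 16*(-1/2) = -8)
R(z) = -7/2 + z
h(D) = (-7 + D)/(-15/2 + D) (h(D) = (D - 7)/(D + (-7/2 - 4)) = (-7 + D)/(D - 15/2) = (-7 + D)/(-15/2 + D))
h(S) - 176*(-9 - 5)*10 = 2*(-7 - 8)/(-15 + 2*(-8)) - 176*(-9 - 5)*10 = 2*(-15)/(-15 - 16) - (-2464)*10 = 2*(-15)/(-31) - 176*(-140) = 2*(-1/31)*(-15) + 24640 = 30/31 + 24640 = 763870/31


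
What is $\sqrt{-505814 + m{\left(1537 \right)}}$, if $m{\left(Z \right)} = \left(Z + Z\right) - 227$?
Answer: $i \sqrt{502967} \approx 709.2 i$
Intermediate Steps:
$m{\left(Z \right)} = -227 + 2 Z$ ($m{\left(Z \right)} = 2 Z - 227 = -227 + 2 Z$)
$\sqrt{-505814 + m{\left(1537 \right)}} = \sqrt{-505814 + \left(-227 + 2 \cdot 1537\right)} = \sqrt{-505814 + \left(-227 + 3074\right)} = \sqrt{-505814 + 2847} = \sqrt{-502967} = i \sqrt{502967}$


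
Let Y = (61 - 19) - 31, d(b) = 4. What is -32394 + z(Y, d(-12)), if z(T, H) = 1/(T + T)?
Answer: -712667/22 ≈ -32394.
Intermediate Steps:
Y = 11 (Y = 42 - 31 = 11)
z(T, H) = 1/(2*T)
-32394 + z(Y, d(-12)) = -32394 + (1/2)/11 = -32394 + (1/2)*(1/11) = -32394 + 1/22 = -712667/22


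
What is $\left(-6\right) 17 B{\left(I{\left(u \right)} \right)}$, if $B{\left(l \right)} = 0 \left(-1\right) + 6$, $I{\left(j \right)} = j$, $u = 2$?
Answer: $-612$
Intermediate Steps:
$B{\left(l \right)} = 6$ ($B{\left(l \right)} = 0 + 6 = 6$)
$\left(-6\right) 17 B{\left(I{\left(u \right)} \right)} = \left(-6\right) 17 \cdot 6 = \left(-102\right) 6 = -612$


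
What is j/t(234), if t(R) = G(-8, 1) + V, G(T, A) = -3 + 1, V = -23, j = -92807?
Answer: 92807/25 ≈ 3712.3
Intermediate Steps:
G(T, A) = -2
t(R) = -25 (t(R) = -2 - 23 = -25)
j/t(234) = -92807/(-25) = -92807*(-1/25) = 92807/25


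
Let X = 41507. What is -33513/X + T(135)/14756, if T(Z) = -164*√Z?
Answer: -33513/41507 - 123*√15/3689 ≈ -0.93654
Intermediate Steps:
-33513/X + T(135)/14756 = -33513/41507 - 492*√15/14756 = -33513*1/41507 - 492*√15*(1/14756) = -33513/41507 - 492*√15*(1/14756) = -33513/41507 - 123*√15/3689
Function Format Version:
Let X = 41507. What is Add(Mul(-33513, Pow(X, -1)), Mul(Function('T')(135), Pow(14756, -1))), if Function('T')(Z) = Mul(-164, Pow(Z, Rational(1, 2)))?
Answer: Add(Rational(-33513, 41507), Mul(Rational(-123, 3689), Pow(15, Rational(1, 2)))) ≈ -0.93654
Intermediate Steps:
Add(Mul(-33513, Pow(X, -1)), Mul(Function('T')(135), Pow(14756, -1))) = Add(Mul(-33513, Pow(41507, -1)), Mul(Mul(-164, Pow(135, Rational(1, 2))), Pow(14756, -1))) = Add(Mul(-33513, Rational(1, 41507)), Mul(Mul(-164, Mul(3, Pow(15, Rational(1, 2)))), Rational(1, 14756))) = Add(Rational(-33513, 41507), Mul(Mul(-492, Pow(15, Rational(1, 2))), Rational(1, 14756))) = Add(Rational(-33513, 41507), Mul(Rational(-123, 3689), Pow(15, Rational(1, 2))))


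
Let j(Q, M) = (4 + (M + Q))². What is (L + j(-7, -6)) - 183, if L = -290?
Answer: -392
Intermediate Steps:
j(Q, M) = (4 + M + Q)²
(L + j(-7, -6)) - 183 = (-290 + (4 - 6 - 7)²) - 183 = (-290 + (-9)²) - 183 = (-290 + 81) - 183 = -209 - 183 = -392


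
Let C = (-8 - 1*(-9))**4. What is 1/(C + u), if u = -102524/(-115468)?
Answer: 28867/54498 ≈ 0.52969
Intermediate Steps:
u = 25631/28867 (u = -102524*(-1/115468) = 25631/28867 ≈ 0.88790)
C = 1 (C = (-8 + 9)**4 = 1**4 = 1)
1/(C + u) = 1/(1 + 25631/28867) = 1/(54498/28867) = 28867/54498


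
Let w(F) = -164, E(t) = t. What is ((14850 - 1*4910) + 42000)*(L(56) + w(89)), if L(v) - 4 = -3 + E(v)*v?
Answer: 154417620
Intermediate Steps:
L(v) = 1 + v² (L(v) = 4 + (-3 + v*v) = 4 + (-3 + v²) = 1 + v²)
((14850 - 1*4910) + 42000)*(L(56) + w(89)) = ((14850 - 1*4910) + 42000)*((1 + 56²) - 164) = ((14850 - 4910) + 42000)*((1 + 3136) - 164) = (9940 + 42000)*(3137 - 164) = 51940*2973 = 154417620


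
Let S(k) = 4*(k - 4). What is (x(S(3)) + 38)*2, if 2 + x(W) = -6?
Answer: 60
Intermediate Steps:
S(k) = -16 + 4*k (S(k) = 4*(-4 + k) = -16 + 4*k)
x(W) = -8 (x(W) = -2 - 6 = -8)
(x(S(3)) + 38)*2 = (-8 + 38)*2 = 30*2 = 60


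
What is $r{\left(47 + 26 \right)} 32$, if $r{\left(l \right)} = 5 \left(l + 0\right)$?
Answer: $11680$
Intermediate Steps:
$r{\left(l \right)} = 5 l$
$r{\left(47 + 26 \right)} 32 = 5 \left(47 + 26\right) 32 = 5 \cdot 73 \cdot 32 = 365 \cdot 32 = 11680$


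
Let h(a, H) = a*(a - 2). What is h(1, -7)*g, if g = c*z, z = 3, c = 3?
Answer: -9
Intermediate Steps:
h(a, H) = a*(-2 + a)
g = 9 (g = 3*3 = 9)
h(1, -7)*g = (1*(-2 + 1))*9 = (1*(-1))*9 = -1*9 = -9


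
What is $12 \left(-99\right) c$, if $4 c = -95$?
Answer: $28215$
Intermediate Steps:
$c = - \frac{95}{4}$ ($c = \frac{1}{4} \left(-95\right) = - \frac{95}{4} \approx -23.75$)
$12 \left(-99\right) c = 12 \left(-99\right) \left(- \frac{95}{4}\right) = \left(-1188\right) \left(- \frac{95}{4}\right) = 28215$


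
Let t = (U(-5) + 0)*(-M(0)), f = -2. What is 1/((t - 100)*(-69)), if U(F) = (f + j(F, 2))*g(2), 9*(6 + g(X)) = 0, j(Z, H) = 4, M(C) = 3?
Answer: 1/4416 ≈ 0.00022645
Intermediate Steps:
g(X) = -6 (g(X) = -6 + (⅑)*0 = -6 + 0 = -6)
U(F) = -12 (U(F) = (-2 + 4)*(-6) = 2*(-6) = -12)
t = 36 (t = (-12 + 0)*(-1*3) = -12*(-3) = 36)
1/((t - 100)*(-69)) = 1/((36 - 100)*(-69)) = 1/(-64*(-69)) = 1/4416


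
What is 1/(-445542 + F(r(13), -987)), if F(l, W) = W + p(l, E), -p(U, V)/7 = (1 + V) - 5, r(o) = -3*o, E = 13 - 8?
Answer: -1/446536 ≈ -2.2395e-6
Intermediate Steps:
E = 5
p(U, V) = 28 - 7*V (p(U, V) = -7*((1 + V) - 5) = -7*(-4 + V) = 28 - 7*V)
F(l, W) = -7 + W (F(l, W) = W + (28 - 7*5) = W + (28 - 35) = W - 7 = -7 + W)
1/(-445542 + F(r(13), -987)) = 1/(-445542 + (-7 - 987)) = 1/(-445542 - 994) = 1/(-446536) = -1/446536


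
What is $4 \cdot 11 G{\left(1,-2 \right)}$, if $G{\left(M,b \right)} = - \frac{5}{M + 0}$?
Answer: $-220$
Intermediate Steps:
$G{\left(M,b \right)} = - \frac{5}{M}$
$4 \cdot 11 G{\left(1,-2 \right)} = 4 \cdot 11 \left(- \frac{5}{1}\right) = 44 \left(\left(-5\right) 1\right) = 44 \left(-5\right) = -220$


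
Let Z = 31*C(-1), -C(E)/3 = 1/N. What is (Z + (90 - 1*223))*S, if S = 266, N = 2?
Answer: -47747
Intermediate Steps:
C(E) = -3/2
Z = -93/2 (Z = 31*(-3/2) = -93/2 ≈ -46.500)
(Z + (90 - 1*223))*S = (-93/2 + (90 - 1*223))*266 = (-93/2 + (90 - 223))*266 = (-93/2 - 133)*266 = -359/2*266 = -47747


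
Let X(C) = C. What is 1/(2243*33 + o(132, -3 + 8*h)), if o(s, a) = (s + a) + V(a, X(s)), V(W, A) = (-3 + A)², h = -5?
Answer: 1/90749 ≈ 1.1019e-5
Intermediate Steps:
o(s, a) = a + s + (-3 + s)² (o(s, a) = (s + a) + (-3 + s)² = (a + s) + (-3 + s)² = a + s + (-3 + s)²)
1/(2243*33 + o(132, -3 + 8*h)) = 1/(2243*33 + ((-3 + 8*(-5)) + 132 + (-3 + 132)²)) = 1/(74019 + ((-3 - 40) + 132 + 129²)) = 1/(74019 + (-43 + 132 + 16641)) = 1/(74019 + 16730) = 1/90749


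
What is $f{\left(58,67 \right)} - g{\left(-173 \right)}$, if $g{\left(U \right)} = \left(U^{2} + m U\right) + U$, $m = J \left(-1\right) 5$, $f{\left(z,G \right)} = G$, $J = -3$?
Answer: $-27094$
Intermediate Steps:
$m = 15$ ($m = \left(-3\right) \left(-1\right) 5 = 3 \cdot 5 = 15$)
$g{\left(U \right)} = U^{2} + 16 U$ ($g{\left(U \right)} = \left(U^{2} + 15 U\right) + U = U^{2} + 16 U$)
$f{\left(58,67 \right)} - g{\left(-173 \right)} = 67 - - 173 \left(16 - 173\right) = 67 - \left(-173\right) \left(-157\right) = 67 - 27161 = -27094$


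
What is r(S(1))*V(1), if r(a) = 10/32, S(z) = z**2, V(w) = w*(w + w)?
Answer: 5/8 ≈ 0.62500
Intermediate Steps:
V(w) = 2*w**2 (V(w) = w*(2*w) = 2*w**2)
r(a) = 5/16 (r(a) = 10*(1/32) = 5/16)
r(S(1))*V(1) = 5*(2*1**2)/16 = 5*(2*1)/16 = (5/16)*2 = 5/8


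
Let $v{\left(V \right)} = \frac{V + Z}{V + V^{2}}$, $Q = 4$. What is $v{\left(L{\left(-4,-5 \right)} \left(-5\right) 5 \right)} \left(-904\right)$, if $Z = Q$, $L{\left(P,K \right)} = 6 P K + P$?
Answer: $\frac{654496}{2101775} \approx 0.3114$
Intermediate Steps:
$L{\left(P,K \right)} = P + 6 K P$ ($L{\left(P,K \right)} = 6 K P + P = P + 6 K P$)
$Z = 4$
$v{\left(V \right)} = \frac{4 + V}{V + V^{2}}$ ($v{\left(V \right)} = \frac{V + 4}{V + V^{2}} = \frac{4 + V}{V + V^{2}}$)
$v{\left(L{\left(-4,-5 \right)} \left(-5\right) 5 \right)} \left(-904\right) = \frac{4 + - 4 \left(1 + 6 \left(-5\right)\right) \left(-5\right) 5}{- 4 \left(1 + 6 \left(-5\right)\right) \left(-5\right) 5 \left(1 + - 4 \left(1 + 6 \left(-5\right)\right) \left(-5\right) 5\right)} \left(-904\right) = \frac{4 + - 4 \left(1 - 30\right) \left(-5\right) 5}{- 4 \left(1 - 30\right) \left(-5\right) 5 \left(1 + - 4 \left(1 - 30\right) \left(-5\right) 5\right)} \left(-904\right) = \frac{4 + \left(-4\right) \left(-29\right) \left(-5\right) 5}{\left(-4\right) \left(-29\right) \left(-5\right) 5 \left(1 + \left(-4\right) \left(-29\right) \left(-5\right) 5\right)} \left(-904\right) = \frac{4 + 116 \left(-5\right) 5}{116 \left(-5\right) 5 \left(1 + 116 \left(-5\right) 5\right)} \left(-904\right) = \frac{4 - 2900}{\left(-580\right) 5 \left(1 - 2900\right)} \left(-904\right) = \frac{4 - 2900}{\left(-2900\right) \left(1 - 2900\right)} \left(-904\right) = \left(- \frac{1}{2900}\right) \frac{1}{-2899} \left(-2896\right) \left(-904\right) = \left(- \frac{1}{2900}\right) \left(- \frac{1}{2899}\right) \left(-2896\right) \left(-904\right) = \left(- \frac{724}{2101775}\right) \left(-904\right) = \frac{654496}{2101775}$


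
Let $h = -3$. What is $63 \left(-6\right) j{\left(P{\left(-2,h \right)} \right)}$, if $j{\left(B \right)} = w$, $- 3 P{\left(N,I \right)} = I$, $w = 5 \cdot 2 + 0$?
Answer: $-3780$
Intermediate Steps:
$w = 10$ ($w = 10 + 0 = 10$)
$P{\left(N,I \right)} = - \frac{I}{3}$
$j{\left(B \right)} = 10$
$63 \left(-6\right) j{\left(P{\left(-2,h \right)} \right)} = 63 \left(-6\right) 10 = \left(-378\right) 10 = -3780$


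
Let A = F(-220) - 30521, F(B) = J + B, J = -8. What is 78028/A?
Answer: -78028/30749 ≈ -2.5376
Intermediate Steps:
F(B) = -8 + B
A = -30749 (A = (-8 - 220) - 30521 = -228 - 30521 = -30749)
78028/A = 78028/(-30749) = 78028*(-1/30749) = -78028/30749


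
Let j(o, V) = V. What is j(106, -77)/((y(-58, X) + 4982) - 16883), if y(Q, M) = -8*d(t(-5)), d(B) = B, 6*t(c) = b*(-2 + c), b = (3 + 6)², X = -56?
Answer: 77/11145 ≈ 0.0069089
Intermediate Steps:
b = 81 (b = 9² = 81)
t(c) = -27 + 27*c/2 (t(c) = (81*(-2 + c))/6 = (-162 + 81*c)/6 = -27 + 27*c/2)
y(Q, M) = 756 (y(Q, M) = -8*(-27 + (27/2)*(-5)) = -8*(-27 - 135/2) = -8*(-189/2) = 756)
j(106, -77)/((y(-58, X) + 4982) - 16883) = -77/((756 + 4982) - 16883) = -77/(5738 - 16883) = -77/(-11145) = -77*(-1/11145) = 77/11145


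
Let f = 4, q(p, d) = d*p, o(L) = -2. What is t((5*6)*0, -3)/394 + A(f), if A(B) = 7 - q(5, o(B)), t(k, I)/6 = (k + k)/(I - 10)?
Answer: 17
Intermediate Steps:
t(k, I) = 12*k/(-10 + I) (t(k, I) = 6*((k + k)/(I - 10)) = 6*((2*k)/(-10 + I)) = 6*(2*k/(-10 + I)) = 12*k/(-10 + I))
A(B) = 17 (A(B) = 7 - (-2)*5 = 7 - 1*(-10) = 7 + 10 = 17)
t((5*6)*0, -3)/394 + A(f) = (12*((5*6)*0)/(-10 - 3))/394 + 17 = (12*(30*0)/(-13))*(1/394) + 17 = (12*0*(-1/13))*(1/394) + 17 = 0*(1/394) + 17 = 0 + 17 = 17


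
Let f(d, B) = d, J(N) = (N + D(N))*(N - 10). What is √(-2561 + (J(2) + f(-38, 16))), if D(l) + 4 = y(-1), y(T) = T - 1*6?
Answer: 19*I*√7 ≈ 50.269*I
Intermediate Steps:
y(T) = -6 + T (y(T) = T - 6 = -6 + T)
D(l) = -11 (D(l) = -4 + (-6 - 1) = -4 - 7 = -11)
J(N) = (-11 + N)*(-10 + N) (J(N) = (N - 11)*(N - 10) = (-11 + N)*(-10 + N))
√(-2561 + (J(2) + f(-38, 16))) = √(-2561 + ((110 + 2² - 21*2) - 38)) = √(-2561 + ((110 + 4 - 42) - 38)) = √(-2561 + (72 - 38)) = √(-2561 + 34) = √(-2527) = 19*I*√7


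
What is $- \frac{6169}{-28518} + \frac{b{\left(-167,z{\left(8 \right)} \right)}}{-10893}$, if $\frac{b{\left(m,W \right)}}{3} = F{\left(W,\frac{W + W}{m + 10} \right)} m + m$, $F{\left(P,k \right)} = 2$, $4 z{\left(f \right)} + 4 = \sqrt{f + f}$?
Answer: $\frac{36687157}{103548858} \approx 0.3543$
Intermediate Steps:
$z{\left(f \right)} = -1 + \frac{\sqrt{2} \sqrt{f}}{4}$ ($z{\left(f \right)} = -1 + \frac{\sqrt{f + f}}{4} = -1 + \frac{\sqrt{2 f}}{4} = -1 + \frac{\sqrt{2} \sqrt{f}}{4}$)
$b{\left(m,W \right)} = 9 m$ ($b{\left(m,W \right)} = 3 \left(2 m + m\right) = 3 \cdot 3 m = 9 m$)
$- \frac{6169}{-28518} + \frac{b{\left(-167,z{\left(8 \right)} \right)}}{-10893} = - \frac{6169}{-28518} + \frac{9 \left(-167\right)}{-10893} = \left(-6169\right) \left(- \frac{1}{28518}\right) - - \frac{501}{3631} = \frac{6169}{28518} + \frac{501}{3631} = \frac{36687157}{103548858}$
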